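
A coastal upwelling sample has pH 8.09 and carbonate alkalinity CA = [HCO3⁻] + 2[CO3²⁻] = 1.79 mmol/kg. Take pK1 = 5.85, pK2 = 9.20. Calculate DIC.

CA = [HCO3⁻] + 2[CO3²⁻] = (α₁ + 2α₂)·DIC
At pH 8.09: [H⁺]/K1 = 10^-2.24 = 0.0057544, K2/[H⁺] = 10^-1.11 = 0.077625
α₁ = 1/(1 + 0.0057544 + 0.077625) = 1/1.0834 = 0.9230; α₂ = α₁·K2/[H⁺] = 0.07165
α₁ + 2α₂ = 1.0663
DIC = CA / (α₁ + 2α₂) = 1.79 / 1.0663 = 1.68 mmol/kg

DIC = 1.68 mmol/kg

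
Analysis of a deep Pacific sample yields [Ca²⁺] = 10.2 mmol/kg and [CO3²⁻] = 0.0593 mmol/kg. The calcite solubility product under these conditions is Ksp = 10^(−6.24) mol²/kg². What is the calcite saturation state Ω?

Ksp = 10^(−6.24) = 5.754×10^-7
Ω = [Ca²⁺][CO3²⁻]/Ksp = (10.2×10^-3)(0.0593×10^-3) / 5.754×10^-7 = 1.05

Ω = 1.05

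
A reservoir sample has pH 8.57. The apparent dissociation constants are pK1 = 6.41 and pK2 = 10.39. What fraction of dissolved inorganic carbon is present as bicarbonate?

α₁ = 1 / (1 + [H⁺]/K1 + K2/[H⁺]) = 1 / (1 + 10^-2.16 + 10^-1.82)
   = 1 / (1 + 0.0069183 + 0.015136) = 1/1.0221 = 0.9784

α₁ = 0.978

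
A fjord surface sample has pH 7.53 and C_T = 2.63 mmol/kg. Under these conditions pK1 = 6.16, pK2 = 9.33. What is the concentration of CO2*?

α₀ = 1 / (1 + K1/[H⁺] + K1K2/[H⁺]²) = 1 / (1 + 10^+1.37 + 10^-0.43)
   = 1 / (1 + 23.442 + 0.37154) = 1/24.814 = 0.04030
[CO2*] = α₀ × DIC = 0.04030 × 2.63 = 0.106 mmol/kg

[CO2*] = 0.106 mmol/kg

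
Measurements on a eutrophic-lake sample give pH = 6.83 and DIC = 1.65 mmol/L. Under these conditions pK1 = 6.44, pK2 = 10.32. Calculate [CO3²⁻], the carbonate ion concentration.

[CO3²⁻] = 0.379 μmol/L

α₂ = 1 / (1 + [H⁺]/K2 + [H⁺]²/(K1K2)) = 1 / (1 + 10^+3.49 + 10^+3.10)
   = 1 / (1 + 3090.3 + 1258.9) = 1/4350.2 = 0.0002299
[CO3²⁻] = α₂ × DIC = 0.0002299 × 1.65 = 0.000379 mmol/L = 0.379 μmol/L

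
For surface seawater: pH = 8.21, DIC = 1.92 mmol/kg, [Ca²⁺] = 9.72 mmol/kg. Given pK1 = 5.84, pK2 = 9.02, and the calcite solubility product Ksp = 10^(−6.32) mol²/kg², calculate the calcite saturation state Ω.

α₂ = 1 / (1 + [H⁺]/K2 + [H⁺]²/(K1K2)) = 1 / (1 + 10^+0.81 + 10^-1.56)
   = 1 / (1 + 6.4565 + 0.027542) = 1/7.4841 = 0.1336
[CO3²⁻] = α₂ × DIC = 0.1336 × 1.92 = 0.2565 mmol/kg
Ksp = 10^(−6.32) = 4.786×10^-7
Ω = [Ca²⁺][CO3²⁻]/Ksp = (9.72×10^-3)(2.565×10^-4) / 4.786×10^-7 = 5.21

Ω = 5.21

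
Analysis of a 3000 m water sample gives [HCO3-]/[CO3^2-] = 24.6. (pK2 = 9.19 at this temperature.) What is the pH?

From K2 = [H⁺][CO3^2-]/[HCO3-]:  pH = pK2 − log₁₀([HCO3-]/[CO3^2-])
log₁₀(24.6) = +1.391
pH = 9.19 − (+1.391) = 7.80

pH = 7.80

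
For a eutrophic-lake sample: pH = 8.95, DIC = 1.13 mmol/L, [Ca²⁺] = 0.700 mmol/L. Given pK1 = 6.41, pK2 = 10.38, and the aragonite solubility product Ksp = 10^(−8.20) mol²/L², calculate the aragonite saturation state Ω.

Ω = 4.48

α₂ = 1 / (1 + [H⁺]/K2 + [H⁺]²/(K1K2)) = 1 / (1 + 10^+1.43 + 10^-1.11)
   = 1 / (1 + 26.915 + 0.077625) = 1/27.993 = 0.03572
[CO3²⁻] = α₂ × DIC = 0.03572 × 1.13 = 0.04037 mmol/L
Ksp = 10^(−8.20) = 6.310×10^-9
Ω = [Ca²⁺][CO3²⁻]/Ksp = (0.700×10^-3)(4.037×10^-5) / 6.310×10^-9 = 4.48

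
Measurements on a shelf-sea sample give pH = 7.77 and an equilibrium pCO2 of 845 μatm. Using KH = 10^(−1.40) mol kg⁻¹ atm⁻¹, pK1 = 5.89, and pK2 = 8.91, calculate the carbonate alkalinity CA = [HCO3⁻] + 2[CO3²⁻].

[CO2*] = KH · pCO2 = 10^(−1.40) × 845×10^-6 = 3.364×10^-5 mol/kg
α₀ = 1/(1 + K1/[H⁺] + K1K2/[H⁺]²) = 1/(1 + 10^+1.88 + 10^+0.74) = 0.01214
DIC = [CO2*]/α₀ = 3.364×10^-5 / 0.01214 = 2.770 mmol/kg
CA = (α₁ + 2α₂)·DIC = (0.9211 + 2×0.06673) × 2.770 = 2.92 mmol/kg

CA = 2.92 mmol/kg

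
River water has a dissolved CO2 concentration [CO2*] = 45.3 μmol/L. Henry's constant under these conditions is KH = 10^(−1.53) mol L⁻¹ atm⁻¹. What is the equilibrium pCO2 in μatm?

pCO2 = 1530 μatm

KH = 10^(−1.53) = 2.951×10^-2 mol L⁻¹ atm⁻¹
pCO2 = [CO2*]/KH = 45.3×10^-6 / 2.951×10^-2 = 1.53×10^-3 atm = 1530 μatm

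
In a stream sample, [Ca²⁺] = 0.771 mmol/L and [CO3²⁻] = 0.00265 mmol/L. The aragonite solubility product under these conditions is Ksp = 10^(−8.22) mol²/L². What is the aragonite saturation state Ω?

Ksp = 10^(−8.22) = 6.026×10^-9
Ω = [Ca²⁺][CO3²⁻]/Ksp = (0.771×10^-3)(0.00265×10^-3) / 6.026×10^-9 = 0.339

Ω = 0.339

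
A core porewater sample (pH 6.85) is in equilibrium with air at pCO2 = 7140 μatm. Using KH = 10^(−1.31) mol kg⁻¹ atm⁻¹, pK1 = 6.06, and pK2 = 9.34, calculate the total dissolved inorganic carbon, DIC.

[CO2*] = KH · pCO2 = 10^(−1.31) × 7140×10^-6 = 3.497×10^-4 mol/kg
α₀ = 1/(1 + K1/[H⁺] + K1K2/[H⁺]²) = 1/(1 + 10^+0.79 + 10^-1.70) = 0.1392
DIC = [CO2*]/α₀ = 3.497×10^-4 / 0.1392 = 2.51 mmol/kg

DIC = 2.51 mmol/kg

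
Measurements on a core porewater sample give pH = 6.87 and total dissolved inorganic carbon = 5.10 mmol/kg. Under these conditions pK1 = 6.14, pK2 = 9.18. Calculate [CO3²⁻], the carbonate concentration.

[CO3²⁻] = 0.0210 mmol/kg

α₂ = 1 / (1 + [H⁺]/K2 + [H⁺]²/(K1K2)) = 1 / (1 + 10^+2.31 + 10^+1.58)
   = 1 / (1 + 204.17 + 38.019) = 1/243.19 = 0.004112
[CO3²⁻] = α₂ × DIC = 0.004112 × 5.10 = 0.0210 mmol/kg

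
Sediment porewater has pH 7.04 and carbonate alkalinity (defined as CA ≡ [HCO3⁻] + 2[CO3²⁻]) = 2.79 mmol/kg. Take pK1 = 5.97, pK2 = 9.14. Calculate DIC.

CA = [HCO3⁻] + 2[CO3²⁻] = (α₁ + 2α₂)·DIC
At pH 7.04: [H⁺]/K1 = 10^-1.07 = 0.085114, K2/[H⁺] = 10^-2.10 = 0.0079433
α₁ = 1/(1 + 0.085114 + 0.0079433) = 1/1.0931 = 0.9149; α₂ = α₁·K2/[H⁺] = 0.007267
α₁ + 2α₂ = 0.9294
DIC = CA / (α₁ + 2α₂) = 2.79 / 0.9294 = 3.00 mmol/kg

DIC = 3.00 mmol/kg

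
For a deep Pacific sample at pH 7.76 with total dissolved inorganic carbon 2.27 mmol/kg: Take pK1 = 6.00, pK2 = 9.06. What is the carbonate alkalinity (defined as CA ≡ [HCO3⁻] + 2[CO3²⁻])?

CA = [HCO3⁻] + 2[CO3²⁻] = (α₁ + 2α₂)·DIC
At pH 7.76: [H⁺]/K1 = 10^-1.76 = 0.017378, K2/[H⁺] = 10^-1.30 = 0.050119
α₁ = 1/(1 + 0.017378 + 0.050119) = 1/1.0675 = 0.9368; α₂ = α₁·K2/[H⁺] = 0.04695
α₁ + 2α₂ = 1.0307
CA = 1.0307 × 2.27 = 2.34 mmol/kg

CA = 2.34 mmol/kg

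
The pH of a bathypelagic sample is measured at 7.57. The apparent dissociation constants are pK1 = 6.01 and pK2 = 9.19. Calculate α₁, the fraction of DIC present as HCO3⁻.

α₁ = 0.951

α₁ = 1 / (1 + [H⁺]/K1 + K2/[H⁺]) = 1 / (1 + 10^-1.56 + 10^-1.62)
   = 1 / (1 + 0.027542 + 0.023988) = 1/1.0515 = 0.9510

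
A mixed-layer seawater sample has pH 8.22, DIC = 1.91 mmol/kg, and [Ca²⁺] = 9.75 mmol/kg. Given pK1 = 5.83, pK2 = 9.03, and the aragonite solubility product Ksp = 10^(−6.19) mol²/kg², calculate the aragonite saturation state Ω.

α₂ = 1 / (1 + [H⁺]/K2 + [H⁺]²/(K1K2)) = 1 / (1 + 10^+0.81 + 10^-1.58)
   = 1 / (1 + 6.4565 + 0.026303) = 1/7.4828 = 0.1336
[CO3²⁻] = α₂ × DIC = 0.1336 × 1.91 = 0.2553 mmol/kg
Ksp = 10^(−6.19) = 6.457×10^-7
Ω = [Ca²⁺][CO3²⁻]/Ksp = (9.75×10^-3)(2.553×10^-4) / 6.457×10^-7 = 3.85

Ω = 3.85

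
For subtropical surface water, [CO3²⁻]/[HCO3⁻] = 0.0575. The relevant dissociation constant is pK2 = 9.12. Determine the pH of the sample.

From K2 = [H⁺][CO3²⁻]/[HCO3⁻]:  pH = pK2 + log₁₀([CO3²⁻]/[HCO3⁻])
log₁₀(0.0575) = -1.240
pH = 9.12 + (-1.240) = 7.88

pH = 7.88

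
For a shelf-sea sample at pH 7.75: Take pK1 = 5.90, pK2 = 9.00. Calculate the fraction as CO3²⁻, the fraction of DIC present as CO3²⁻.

α₂ = 0.0525

α₂ = 1 / (1 + [H⁺]/K2 + [H⁺]²/(K1K2)) = 1 / (1 + 10^+1.25 + 10^-0.60)
   = 1 / (1 + 17.783 + 0.25119) = 1/19.034 = 0.05254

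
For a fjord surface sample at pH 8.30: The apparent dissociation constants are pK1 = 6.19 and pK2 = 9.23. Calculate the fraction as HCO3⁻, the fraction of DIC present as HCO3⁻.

α₁ = 1 / (1 + [H⁺]/K1 + K2/[H⁺]) = 1 / (1 + 10^-2.11 + 10^-0.93)
   = 1 / (1 + 0.0077625 + 0.11749) = 1/1.1253 = 0.8887

α₁ = 0.889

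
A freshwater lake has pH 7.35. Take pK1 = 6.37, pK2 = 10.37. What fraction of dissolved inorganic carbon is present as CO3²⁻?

α₂ = 0.000864

α₂ = 1 / (1 + [H⁺]/K2 + [H⁺]²/(K1K2)) = 1 / (1 + 10^+3.02 + 10^+2.04)
   = 1 / (1 + 1047.1 + 109.65) = 1/1157.8 = 0.0008637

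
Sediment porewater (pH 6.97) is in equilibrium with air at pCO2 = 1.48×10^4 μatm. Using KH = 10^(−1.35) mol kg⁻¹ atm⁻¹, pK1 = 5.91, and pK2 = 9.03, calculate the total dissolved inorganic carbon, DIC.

[CO2*] = KH · pCO2 = 10^(−1.35) × 1.48×10^4×10^-6 = 6.611×10^-4 mol/kg
α₀ = 1/(1 + K1/[H⁺] + K1K2/[H⁺]²) = 1/(1 + 10^+1.06 + 10^-1.00) = 0.07948
DIC = [CO2*]/α₀ = 6.611×10^-4 / 0.07948 = 8.32 mmol/kg

DIC = 8.32 mmol/kg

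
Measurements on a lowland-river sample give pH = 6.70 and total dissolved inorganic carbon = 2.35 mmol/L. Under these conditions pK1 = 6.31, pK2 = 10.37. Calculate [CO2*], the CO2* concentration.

α₀ = 1 / (1 + K1/[H⁺] + K1K2/[H⁺]²) = 1 / (1 + 10^+0.39 + 10^-3.28)
   = 1 / (1 + 2.4547 + 0.00052481) = 1/3.4552 = 0.2894
[CO2*] = α₀ × DIC = 0.2894 × 2.35 = 0.680 mmol/L

[CO2*] = 0.680 mmol/L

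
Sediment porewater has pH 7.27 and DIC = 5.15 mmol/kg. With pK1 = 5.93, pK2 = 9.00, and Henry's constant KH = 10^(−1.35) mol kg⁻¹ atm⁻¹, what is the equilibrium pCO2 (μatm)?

α₀ = 1 / (1 + K1/[H⁺] + K1K2/[H⁺]²) = 1 / (1 + 10^+1.34 + 10^-0.39)
   = 1 / (1 + 21.878 + 0.40738) = 1/23.285 = 0.04295
[CO2*] = α₀ × DIC = 0.04295 × 5.15 = 0.2212 mmol/kg
pCO2 = [CO2*]/KH = 2.212×10^-4 / 4.467×10^-2 = 4950 μatm

pCO2 = 4950 μatm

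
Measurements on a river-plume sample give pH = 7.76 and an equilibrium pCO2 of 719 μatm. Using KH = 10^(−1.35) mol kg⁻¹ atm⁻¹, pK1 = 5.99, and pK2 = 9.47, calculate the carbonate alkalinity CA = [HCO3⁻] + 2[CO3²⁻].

[CO2*] = KH · pCO2 = 10^(−1.35) × 719×10^-6 = 3.212×10^-5 mol/kg
α₀ = 1/(1 + K1/[H⁺] + K1K2/[H⁺]²) = 1/(1 + 10^+1.77 + 10^+0.06) = 0.01638
DIC = [CO2*]/α₀ = 3.212×10^-5 / 0.01638 = 1.960 mmol/kg
CA = (α₁ + 2α₂)·DIC = (0.9648 + 2×0.01881) × 1.960 = 1.96 mmol/kg

CA = 1.96 mmol/kg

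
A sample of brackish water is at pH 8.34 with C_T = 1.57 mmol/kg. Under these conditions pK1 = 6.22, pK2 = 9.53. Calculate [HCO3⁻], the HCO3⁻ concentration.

α₁ = 1 / (1 + [H⁺]/K1 + K2/[H⁺]) = 1 / (1 + 10^-2.12 + 10^-1.19)
   = 1 / (1 + 0.0075858 + 0.064565) = 1/1.0722 = 0.9327
[HCO3⁻] = α₁ × DIC = 0.9327 × 1.57 = 1.46 mmol/kg

[HCO3⁻] = 1.46 mmol/kg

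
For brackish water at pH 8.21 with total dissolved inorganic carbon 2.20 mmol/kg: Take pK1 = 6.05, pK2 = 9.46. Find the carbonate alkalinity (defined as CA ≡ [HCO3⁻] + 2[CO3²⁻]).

CA = 2.30 mmol/kg

CA = [HCO3⁻] + 2[CO3²⁻] = (α₁ + 2α₂)·DIC
At pH 8.21: [H⁺]/K1 = 10^-2.16 = 0.0069183, K2/[H⁺] = 10^-1.25 = 0.056234
α₁ = 1/(1 + 0.0069183 + 0.056234) = 1/1.0632 = 0.9406; α₂ = α₁·K2/[H⁺] = 0.05289
α₁ + 2α₂ = 1.0464
CA = 1.0464 × 2.20 = 2.30 mmol/kg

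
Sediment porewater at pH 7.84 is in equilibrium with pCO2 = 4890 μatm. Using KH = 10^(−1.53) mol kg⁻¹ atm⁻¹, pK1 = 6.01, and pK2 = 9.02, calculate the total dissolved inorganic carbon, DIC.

[CO2*] = KH · pCO2 = 10^(−1.53) × 4890×10^-6 = 1.443×10^-4 mol/kg
α₀ = 1/(1 + K1/[H⁺] + K1K2/[H⁺]²) = 1/(1 + 10^+1.83 + 10^+0.65) = 0.01368
DIC = [CO2*]/α₀ = 1.443×10^-4 / 0.01368 = 10.5 mmol/kg

DIC = 10.5 mmol/kg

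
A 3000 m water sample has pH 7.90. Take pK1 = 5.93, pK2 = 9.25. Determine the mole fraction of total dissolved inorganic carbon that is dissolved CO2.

α₀ = 1 / (1 + K1/[H⁺] + K1K2/[H⁺]²) = 1 / (1 + 10^+1.97 + 10^+0.62)
   = 1 / (1 + 93.325 + 4.1687) = 1/98.494 = 0.01015

α₀ = 0.0102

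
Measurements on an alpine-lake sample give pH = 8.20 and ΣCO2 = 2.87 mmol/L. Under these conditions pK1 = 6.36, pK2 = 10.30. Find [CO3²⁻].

α₂ = 1 / (1 + [H⁺]/K2 + [H⁺]²/(K1K2)) = 1 / (1 + 10^+2.10 + 10^+0.26)
   = 1 / (1 + 125.89 + 1.8197) = 1/128.71 = 0.007769
[CO3²⁻] = α₂ × DIC = 0.007769 × 2.87 = 0.0223 mmol/L

[CO3²⁻] = 0.0223 mmol/L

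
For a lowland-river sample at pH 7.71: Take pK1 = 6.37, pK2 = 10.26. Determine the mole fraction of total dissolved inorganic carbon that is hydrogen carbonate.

α₁ = 0.954

α₁ = 1 / (1 + [H⁺]/K1 + K2/[H⁺]) = 1 / (1 + 10^-1.34 + 10^-2.55)
   = 1 / (1 + 0.045709 + 0.0028184) = 1/1.0485 = 0.9537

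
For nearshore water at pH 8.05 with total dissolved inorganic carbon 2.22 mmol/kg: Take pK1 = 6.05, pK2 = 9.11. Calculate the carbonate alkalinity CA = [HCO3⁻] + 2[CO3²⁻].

CA = [HCO3⁻] + 2[CO3²⁻] = (α₁ + 2α₂)·DIC
At pH 8.05: [H⁺]/K1 = 10^-2.00 = 0.010000, K2/[H⁺] = 10^-1.06 = 0.087096
α₁ = 1/(1 + 0.010000 + 0.087096) = 1/1.0971 = 0.9115; α₂ = α₁·K2/[H⁺] = 0.07939
α₁ + 2α₂ = 1.0703
CA = 1.0703 × 2.22 = 2.38 mmol/kg

CA = 2.38 mmol/kg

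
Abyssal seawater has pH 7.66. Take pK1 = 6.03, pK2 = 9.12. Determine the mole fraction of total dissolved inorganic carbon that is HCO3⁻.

α₁ = 0.945

α₁ = 1 / (1 + [H⁺]/K1 + K2/[H⁺]) = 1 / (1 + 10^-1.63 + 10^-1.46)
   = 1 / (1 + 0.023442 + 0.034674) = 1/1.0581 = 0.9451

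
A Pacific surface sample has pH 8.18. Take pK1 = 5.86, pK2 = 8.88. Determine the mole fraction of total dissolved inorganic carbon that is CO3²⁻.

α₂ = 0.166

α₂ = 1 / (1 + [H⁺]/K2 + [H⁺]²/(K1K2)) = 1 / (1 + 10^+0.70 + 10^-1.62)
   = 1 / (1 + 5.0119 + 0.023988) = 1/6.0359 = 0.1657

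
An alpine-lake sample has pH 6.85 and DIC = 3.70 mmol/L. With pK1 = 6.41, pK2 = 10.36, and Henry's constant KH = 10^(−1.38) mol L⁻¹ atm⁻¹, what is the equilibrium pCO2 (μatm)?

pCO2 = 2.36×10^4 μatm

α₀ = 1 / (1 + K1/[H⁺] + K1K2/[H⁺]²) = 1 / (1 + 10^+0.44 + 10^-3.07)
   = 1 / (1 + 2.7542 + 0.00085114) = 1/3.7551 = 0.2663
[CO2*] = α₀ × DIC = 0.2663 × 3.70 = 0.9853 mmol/L
pCO2 = [CO2*]/KH = 9.853×10^-4 / 4.169×10^-2 = 2.36×10^4 μatm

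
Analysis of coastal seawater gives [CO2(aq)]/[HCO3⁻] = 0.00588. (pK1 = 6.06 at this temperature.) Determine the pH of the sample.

From K1 = [H⁺][HCO3⁻]/[CO2(aq)]:  pH = pK1 − log₁₀([CO2(aq)]/[HCO3⁻])
log₁₀(0.00588) = -2.231
pH = 6.06 − (-2.231) = 8.29

pH = 8.29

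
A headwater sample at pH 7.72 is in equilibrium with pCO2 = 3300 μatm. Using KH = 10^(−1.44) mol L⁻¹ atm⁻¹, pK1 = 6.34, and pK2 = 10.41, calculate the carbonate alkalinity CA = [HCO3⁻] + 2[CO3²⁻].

[CO2*] = KH · pCO2 = 10^(−1.44) × 3300×10^-6 = 1.198×10^-4 mol/L
α₀ = 1/(1 + K1/[H⁺] + K1K2/[H⁺]²) = 1/(1 + 10^+1.38 + 10^-1.31) = 0.03994
DIC = [CO2*]/α₀ = 1.198×10^-4 / 0.03994 = 3.000 mmol/L
CA = (α₁ + 2α₂)·DIC = (0.9581 + 2×0.001956) × 3.000 = 2.89 mmol/L

CA = 2.89 mmol/L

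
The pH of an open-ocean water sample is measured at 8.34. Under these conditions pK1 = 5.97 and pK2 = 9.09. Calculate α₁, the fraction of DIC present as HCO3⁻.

α₁ = 0.846

α₁ = 1 / (1 + [H⁺]/K1 + K2/[H⁺]) = 1 / (1 + 10^-2.37 + 10^-0.75)
   = 1 / (1 + 0.0042658 + 0.17783) = 1/1.1821 = 0.8460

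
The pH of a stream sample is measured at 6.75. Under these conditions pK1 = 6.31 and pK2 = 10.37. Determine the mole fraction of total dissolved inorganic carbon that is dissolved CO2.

α₀ = 1 / (1 + K1/[H⁺] + K1K2/[H⁺]²) = 1 / (1 + 10^+0.44 + 10^-3.18)
   = 1 / (1 + 2.7542 + 0.00066069) = 1/3.7549 = 0.2663

α₀ = 0.266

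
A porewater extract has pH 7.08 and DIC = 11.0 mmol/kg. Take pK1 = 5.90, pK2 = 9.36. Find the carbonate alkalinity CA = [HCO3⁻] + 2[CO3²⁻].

CA = 10.4 mmol/kg

CA = [HCO3⁻] + 2[CO3²⁻] = (α₁ + 2α₂)·DIC
At pH 7.08: [H⁺]/K1 = 10^-1.18 = 0.066069, K2/[H⁺] = 10^-2.28 = 0.0052481
α₁ = 1/(1 + 0.066069 + 0.0052481) = 1/1.0713 = 0.9334; α₂ = α₁·K2/[H⁺] = 0.004899
α₁ + 2α₂ = 0.9432
CA = 0.9432 × 11.0 = 10.4 mmol/kg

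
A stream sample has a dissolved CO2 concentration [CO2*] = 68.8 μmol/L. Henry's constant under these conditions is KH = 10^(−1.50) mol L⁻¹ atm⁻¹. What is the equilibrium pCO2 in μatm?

pCO2 = 2180 μatm

KH = 10^(−1.50) = 3.162×10^-2 mol L⁻¹ atm⁻¹
pCO2 = [CO2*]/KH = 68.8×10^-6 / 3.162×10^-2 = 2.18×10^-3 atm = 2180 μatm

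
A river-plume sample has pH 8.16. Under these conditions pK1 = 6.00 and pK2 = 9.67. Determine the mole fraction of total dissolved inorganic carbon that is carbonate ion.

α₂ = 1 / (1 + [H⁺]/K2 + [H⁺]²/(K1K2)) = 1 / (1 + 10^+1.51 + 10^-0.65)
   = 1 / (1 + 32.359 + 0.22387) = 1/33.583 = 0.02978

α₂ = 0.0298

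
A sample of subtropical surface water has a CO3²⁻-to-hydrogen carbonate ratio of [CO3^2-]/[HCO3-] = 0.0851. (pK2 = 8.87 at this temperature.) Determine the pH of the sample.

pH = 7.80

From K2 = [H⁺][CO3^2-]/[HCO3-]:  pH = pK2 + log₁₀([CO3^2-]/[HCO3-])
log₁₀(0.0851) = -1.070
pH = 8.87 + (-1.070) = 7.80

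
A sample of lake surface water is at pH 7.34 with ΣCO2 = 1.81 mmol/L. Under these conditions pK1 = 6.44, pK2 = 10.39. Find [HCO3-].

[HCO3⁻] = 1.61 mmol/L

α₁ = 1 / (1 + [H⁺]/K1 + K2/[H⁺]) = 1 / (1 + 10^-0.90 + 10^-3.05)
   = 1 / (1 + 0.12589 + 0.00089125) = 1/1.1268 = 0.8875
[HCO3⁻] = α₁ × DIC = 0.8875 × 1.81 = 1.61 mmol/L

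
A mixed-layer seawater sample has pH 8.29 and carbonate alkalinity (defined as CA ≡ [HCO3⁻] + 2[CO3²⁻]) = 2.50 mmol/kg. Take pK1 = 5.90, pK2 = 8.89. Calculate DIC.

CA = [HCO3⁻] + 2[CO3²⁻] = (α₁ + 2α₂)·DIC
At pH 8.29: [H⁺]/K1 = 10^-2.39 = 0.0040738, K2/[H⁺] = 10^-0.60 = 0.25119
α₁ = 1/(1 + 0.0040738 + 0.25119) = 1/1.2553 = 0.7966; α₂ = α₁·K2/[H⁺] = 0.2001
α₁ + 2α₂ = 1.1969
DIC = CA / (α₁ + 2α₂) = 2.50 / 1.1969 = 2.09 mmol/kg

DIC = 2.09 mmol/kg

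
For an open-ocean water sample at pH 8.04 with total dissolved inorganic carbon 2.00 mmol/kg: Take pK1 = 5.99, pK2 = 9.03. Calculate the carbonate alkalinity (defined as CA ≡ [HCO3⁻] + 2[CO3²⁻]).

CA = 2.17 mmol/kg

CA = [HCO3⁻] + 2[CO3²⁻] = (α₁ + 2α₂)·DIC
At pH 8.04: [H⁺]/K1 = 10^-2.05 = 0.0089125, K2/[H⁺] = 10^-0.99 = 0.10233
α₁ = 1/(1 + 0.0089125 + 0.10233) = 1/1.1112 = 0.8999; α₂ = α₁·K2/[H⁺] = 0.09209
α₁ + 2α₂ = 1.0841
CA = 1.0841 × 2.00 = 2.17 mmol/kg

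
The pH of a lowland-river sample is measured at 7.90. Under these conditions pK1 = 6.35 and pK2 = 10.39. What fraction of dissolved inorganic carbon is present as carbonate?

α₂ = 0.00314

α₂ = 1 / (1 + [H⁺]/K2 + [H⁺]²/(K1K2)) = 1 / (1 + 10^+2.49 + 10^+0.94)
   = 1 / (1 + 309.03 + 8.7096) = 1/318.74 = 0.003137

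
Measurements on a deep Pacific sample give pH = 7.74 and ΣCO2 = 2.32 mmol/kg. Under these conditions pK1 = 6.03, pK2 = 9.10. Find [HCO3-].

α₁ = 1 / (1 + [H⁺]/K1 + K2/[H⁺]) = 1 / (1 + 10^-1.71 + 10^-1.36)
   = 1 / (1 + 0.019498 + 0.043652) = 1/1.0632 = 0.9406
[HCO3⁻] = α₁ × DIC = 0.9406 × 2.32 = 2.18 mmol/kg

[HCO3⁻] = 2.18 mmol/kg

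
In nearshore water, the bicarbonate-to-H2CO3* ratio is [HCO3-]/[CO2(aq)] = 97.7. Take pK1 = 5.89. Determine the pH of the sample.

pH = 7.88

From K1 = [H⁺][HCO3-]/[CO2(aq)]:  pH = pK1 + log₁₀([HCO3-]/[CO2(aq)])
log₁₀(97.7) = +1.990
pH = 5.89 + (+1.990) = 7.88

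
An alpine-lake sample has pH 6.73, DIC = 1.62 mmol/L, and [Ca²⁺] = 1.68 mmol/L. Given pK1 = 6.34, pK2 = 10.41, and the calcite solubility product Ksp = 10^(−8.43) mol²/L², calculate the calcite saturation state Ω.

Ω = 0.109

α₂ = 1 / (1 + [H⁺]/K2 + [H⁺]²/(K1K2)) = 1 / (1 + 10^+3.68 + 10^+3.29)
   = 1 / (1 + 4786.3 + 1949.8) = 1/6737.1 = 0.0001484
[CO3²⁻] = α₂ × DIC = 0.0001484 × 1.62 = 0.0002405 mmol/L = 0.2405 μmol/L
Ksp = 10^(−8.43) = 3.715×10^-9
Ω = [Ca²⁺][CO3²⁻]/Ksp = (1.68×10^-3)(2.405×10^-7) / 3.715×10^-9 = 0.109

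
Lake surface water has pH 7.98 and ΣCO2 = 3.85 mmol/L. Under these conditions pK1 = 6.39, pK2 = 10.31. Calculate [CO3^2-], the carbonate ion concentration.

α₂ = 1 / (1 + [H⁺]/K2 + [H⁺]²/(K1K2)) = 1 / (1 + 10^+2.33 + 10^+0.74)
   = 1 / (1 + 213.80 + 5.4954) = 1/220.29 = 0.004539
[CO3²⁻] = α₂ × DIC = 0.004539 × 3.85 = 0.0175 mmol/L = 17.5 μmol/L

[CO3²⁻] = 17.5 μmol/L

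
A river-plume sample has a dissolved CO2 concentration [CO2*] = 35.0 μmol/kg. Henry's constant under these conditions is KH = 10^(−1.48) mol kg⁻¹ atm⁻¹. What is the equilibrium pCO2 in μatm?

KH = 10^(−1.48) = 3.311×10^-2 mol kg⁻¹ atm⁻¹
pCO2 = [CO2*]/KH = 35.0×10^-6 / 3.311×10^-2 = 1.06×10^-3 atm = 1060 μatm

pCO2 = 1060 μatm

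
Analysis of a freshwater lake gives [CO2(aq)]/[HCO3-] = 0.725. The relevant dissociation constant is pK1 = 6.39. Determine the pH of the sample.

From K1 = [H⁺][HCO3-]/[CO2(aq)]:  pH = pK1 − log₁₀([CO2(aq)]/[HCO3-])
log₁₀(0.725) = -0.140
pH = 6.39 − (-0.140) = 6.53

pH = 6.53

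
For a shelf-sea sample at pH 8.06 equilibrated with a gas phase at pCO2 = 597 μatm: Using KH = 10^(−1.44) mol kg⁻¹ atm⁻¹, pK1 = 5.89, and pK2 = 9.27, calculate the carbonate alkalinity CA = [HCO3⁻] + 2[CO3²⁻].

[CO2*] = KH · pCO2 = 10^(−1.44) × 597×10^-6 = 2.168×10^-5 mol/kg
α₀ = 1/(1 + K1/[H⁺] + K1K2/[H⁺]²) = 1/(1 + 10^+2.17 + 10^+0.96) = 0.006328
DIC = [CO2*]/α₀ = 2.168×10^-5 / 0.006328 = 3.425 mmol/kg
CA = (α₁ + 2α₂)·DIC = (0.9360 + 2×0.05771) × 3.425 = 3.60 mmol/kg

CA = 3.60 mmol/kg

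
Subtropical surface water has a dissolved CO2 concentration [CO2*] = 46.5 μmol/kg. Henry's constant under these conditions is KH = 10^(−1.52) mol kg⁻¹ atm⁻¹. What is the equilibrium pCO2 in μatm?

pCO2 = 1540 μatm

KH = 10^(−1.52) = 3.020×10^-2 mol kg⁻¹ atm⁻¹
pCO2 = [CO2*]/KH = 46.5×10^-6 / 3.020×10^-2 = 1.54×10^-3 atm = 1540 μatm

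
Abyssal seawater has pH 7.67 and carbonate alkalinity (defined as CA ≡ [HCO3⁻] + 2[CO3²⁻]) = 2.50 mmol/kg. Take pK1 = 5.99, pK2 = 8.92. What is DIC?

CA = [HCO3⁻] + 2[CO3²⁻] = (α₁ + 2α₂)·DIC
At pH 7.67: [H⁺]/K1 = 10^-1.68 = 0.020893, K2/[H⁺] = 10^-1.25 = 0.056234
α₁ = 1/(1 + 0.020893 + 0.056234) = 1/1.0771 = 0.9284; α₂ = α₁·K2/[H⁺] = 0.05221
α₁ + 2α₂ = 1.0328
DIC = CA / (α₁ + 2α₂) = 2.50 / 1.0328 = 2.42 mmol/kg

DIC = 2.42 mmol/kg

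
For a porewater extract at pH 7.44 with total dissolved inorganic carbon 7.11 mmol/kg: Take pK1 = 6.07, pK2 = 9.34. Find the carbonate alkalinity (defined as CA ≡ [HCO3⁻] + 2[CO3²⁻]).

CA = [HCO3⁻] + 2[CO3²⁻] = (α₁ + 2α₂)·DIC
At pH 7.44: [H⁺]/K1 = 10^-1.37 = 0.042658, K2/[H⁺] = 10^-1.90 = 0.012589
α₁ = 1/(1 + 0.042658 + 0.012589) = 1/1.0552 = 0.9476; α₂ = α₁·K2/[H⁺] = 0.01193
α₁ + 2α₂ = 0.9715
CA = 0.9715 × 7.11 = 6.91 mmol/kg

CA = 6.91 mmol/kg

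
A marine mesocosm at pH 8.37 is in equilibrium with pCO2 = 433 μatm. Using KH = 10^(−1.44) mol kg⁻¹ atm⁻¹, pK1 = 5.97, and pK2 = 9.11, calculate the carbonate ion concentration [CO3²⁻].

[CO3²⁻] = 0.719 mmol/kg

[CO2*] = KH · pCO2 = 10^(−1.44) × 433×10^-6 = 1.572×10^-5 mol/kg
α₀ = 1/(1 + K1/[H⁺] + K1K2/[H⁺]²) = 1/(1 + 10^+2.40 + 10^+1.66) = 0.003357
DIC = [CO2*]/α₀ = 1.572×10^-5 / 0.003357 = 4.683 mmol/kg
[CO3²⁻] = α₂·DIC; α₂ = 0.1534, so [CO3²⁻] = 0.1534 × 4.683 = 0.719 mmol/kg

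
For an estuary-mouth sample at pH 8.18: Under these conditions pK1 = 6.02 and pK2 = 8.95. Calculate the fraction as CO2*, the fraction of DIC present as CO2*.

α₀ = 0.00588

α₀ = 1 / (1 + K1/[H⁺] + K1K2/[H⁺]²) = 1 / (1 + 10^+2.16 + 10^+1.39)
   = 1 / (1 + 144.54 + 24.547) = 1/170.09 = 0.005879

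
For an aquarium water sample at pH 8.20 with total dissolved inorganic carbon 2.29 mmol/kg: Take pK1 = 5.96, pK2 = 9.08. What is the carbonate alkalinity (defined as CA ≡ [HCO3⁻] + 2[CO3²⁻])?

CA = [HCO3⁻] + 2[CO3²⁻] = (α₁ + 2α₂)·DIC
At pH 8.20: [H⁺]/K1 = 10^-2.24 = 0.0057544, K2/[H⁺] = 10^-0.88 = 0.13183
α₁ = 1/(1 + 0.0057544 + 0.13183) = 1/1.1376 = 0.8791; α₂ = α₁·K2/[H⁺] = 0.1159
α₁ + 2α₂ = 1.1108
CA = 1.1108 × 2.29 = 2.54 mmol/kg

CA = 2.54 mmol/kg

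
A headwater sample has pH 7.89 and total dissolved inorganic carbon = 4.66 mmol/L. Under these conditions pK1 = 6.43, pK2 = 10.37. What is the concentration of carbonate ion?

[CO3²⁻] = 14.9 μmol/L

α₂ = 1 / (1 + [H⁺]/K2 + [H⁺]²/(K1K2)) = 1 / (1 + 10^+2.48 + 10^+1.02)
   = 1 / (1 + 302.00 + 10.471) = 1/313.47 = 0.003190
[CO3²⁻] = α₂ × DIC = 0.003190 × 4.66 = 0.0149 mmol/L = 14.9 μmol/L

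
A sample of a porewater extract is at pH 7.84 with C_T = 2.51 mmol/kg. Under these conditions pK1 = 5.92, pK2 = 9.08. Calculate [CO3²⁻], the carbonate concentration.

[CO3²⁻] = 0.135 mmol/kg

α₂ = 1 / (1 + [H⁺]/K2 + [H⁺]²/(K1K2)) = 1 / (1 + 10^+1.24 + 10^-0.68)
   = 1 / (1 + 17.378 + 0.20893) = 1/18.587 = 0.05380
[CO3²⁻] = α₂ × DIC = 0.05380 × 2.51 = 0.135 mmol/kg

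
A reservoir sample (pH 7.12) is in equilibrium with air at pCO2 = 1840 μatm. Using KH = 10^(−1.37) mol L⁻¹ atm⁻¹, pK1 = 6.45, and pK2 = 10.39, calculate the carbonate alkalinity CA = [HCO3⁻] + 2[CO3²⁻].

CA = 0.368 mmol/L

[CO2*] = KH · pCO2 = 10^(−1.37) × 1840×10^-6 = 7.849×10^-5 mol/L
α₀ = 1/(1 + K1/[H⁺] + K1K2/[H⁺]²) = 1/(1 + 10^+0.67 + 10^-2.60) = 0.1761
DIC = [CO2*]/α₀ = 7.849×10^-5 / 0.1761 = 0.4458 mmol/L
CA = (α₁ + 2α₂)·DIC = (0.8235 + 2×0.0004422) × 0.4458 = 0.368 mmol/L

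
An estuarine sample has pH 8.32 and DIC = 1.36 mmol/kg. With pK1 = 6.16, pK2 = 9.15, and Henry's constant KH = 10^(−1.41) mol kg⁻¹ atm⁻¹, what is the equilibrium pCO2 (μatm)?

pCO2 = 209 μatm

α₀ = 1 / (1 + K1/[H⁺] + K1K2/[H⁺]²) = 1 / (1 + 10^+2.16 + 10^+1.33)
   = 1 / (1 + 144.54 + 21.380) = 1/166.92 = 0.005991
[CO2*] = α₀ × DIC = 0.005991 × 1.36 = 0.008147 mmol/kg = 8.147 μmol/kg
pCO2 = [CO2*]/KH = 8.147×10^-6 / 3.890×10^-2 = 209 μatm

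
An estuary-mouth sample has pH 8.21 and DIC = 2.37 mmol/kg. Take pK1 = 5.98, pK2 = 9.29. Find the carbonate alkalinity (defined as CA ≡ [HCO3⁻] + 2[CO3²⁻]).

CA = 2.54 mmol/kg

CA = [HCO3⁻] + 2[CO3²⁻] = (α₁ + 2α₂)·DIC
At pH 8.21: [H⁺]/K1 = 10^-2.23 = 0.0058884, K2/[H⁺] = 10^-1.08 = 0.083176
α₁ = 1/(1 + 0.0058884 + 0.083176) = 1/1.0891 = 0.9182; α₂ = α₁·K2/[H⁺] = 0.07637
α₁ + 2α₂ = 1.0710
CA = 1.0710 × 2.37 = 2.54 mmol/kg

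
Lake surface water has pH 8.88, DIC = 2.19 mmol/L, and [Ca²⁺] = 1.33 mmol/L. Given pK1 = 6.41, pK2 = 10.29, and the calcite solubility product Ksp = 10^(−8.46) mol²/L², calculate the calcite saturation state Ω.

Ω = 31.4

α₂ = 1 / (1 + [H⁺]/K2 + [H⁺]²/(K1K2)) = 1 / (1 + 10^+1.41 + 10^-1.06)
   = 1 / (1 + 25.704 + 0.087096) = 1/26.791 = 0.03733
[CO3²⁻] = α₂ × DIC = 0.03733 × 2.19 = 0.08174 mmol/L
Ksp = 10^(−8.46) = 3.467×10^-9
Ω = [Ca²⁺][CO3²⁻]/Ksp = (1.33×10^-3)(8.174×10^-5) / 3.467×10^-9 = 31.4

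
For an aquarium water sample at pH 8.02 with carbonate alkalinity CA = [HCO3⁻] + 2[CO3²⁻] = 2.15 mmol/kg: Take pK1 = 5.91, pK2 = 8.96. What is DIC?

DIC = 1.96 mmol/kg

CA = [HCO3⁻] + 2[CO3²⁻] = (α₁ + 2α₂)·DIC
At pH 8.02: [H⁺]/K1 = 10^-2.11 = 0.0077625, K2/[H⁺] = 10^-0.94 = 0.11482
α₁ = 1/(1 + 0.0077625 + 0.11482) = 1/1.1226 = 0.8908; α₂ = α₁·K2/[H⁺] = 0.1023
α₁ + 2α₂ = 1.0954
DIC = CA / (α₁ + 2α₂) = 2.15 / 1.0954 = 1.96 mmol/kg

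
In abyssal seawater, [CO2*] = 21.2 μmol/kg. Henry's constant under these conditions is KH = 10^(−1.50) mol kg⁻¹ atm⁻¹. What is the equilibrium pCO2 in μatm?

pCO2 = 670 μatm

KH = 10^(−1.50) = 3.162×10^-2 mol kg⁻¹ atm⁻¹
pCO2 = [CO2*]/KH = 21.2×10^-6 / 3.162×10^-2 = 6.70×10^-4 atm = 670 μatm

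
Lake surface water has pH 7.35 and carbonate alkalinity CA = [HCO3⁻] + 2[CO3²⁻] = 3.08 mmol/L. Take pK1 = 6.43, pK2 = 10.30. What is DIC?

DIC = 3.45 mmol/L

CA = [HCO3⁻] + 2[CO3²⁻] = (α₁ + 2α₂)·DIC
At pH 7.35: [H⁺]/K1 = 10^-0.92 = 0.12023, K2/[H⁺] = 10^-2.95 = 0.0011220
α₁ = 1/(1 + 0.12023 + 0.0011220) = 1/1.1213 = 0.8918; α₂ = α₁·K2/[H⁺] = 0.001001
α₁ + 2α₂ = 0.8938
DIC = CA / (α₁ + 2α₂) = 3.08 / 0.8938 = 3.45 mmol/L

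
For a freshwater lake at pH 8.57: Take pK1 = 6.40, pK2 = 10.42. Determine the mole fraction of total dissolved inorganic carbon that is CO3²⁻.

α₂ = 1 / (1 + [H⁺]/K2 + [H⁺]²/(K1K2)) = 1 / (1 + 10^+1.85 + 10^-0.32)
   = 1 / (1 + 70.795 + 0.47863) = 1/72.273 = 0.01384

α₂ = 0.0138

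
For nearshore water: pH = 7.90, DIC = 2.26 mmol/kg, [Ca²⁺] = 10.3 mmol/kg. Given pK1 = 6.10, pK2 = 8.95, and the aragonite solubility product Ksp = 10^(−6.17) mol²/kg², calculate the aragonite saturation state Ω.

Ω = 2.78

α₂ = 1 / (1 + [H⁺]/K2 + [H⁺]²/(K1K2)) = 1 / (1 + 10^+1.05 + 10^-0.75)
   = 1 / (1 + 11.220 + 0.17783) = 1/12.398 = 0.08066
[CO3²⁻] = α₂ × DIC = 0.08066 × 2.26 = 0.1823 mmol/kg
Ksp = 10^(−6.17) = 6.761×10^-7
Ω = [Ca²⁺][CO3²⁻]/Ksp = (10.3×10^-3)(1.823×10^-4) / 6.761×10^-7 = 2.78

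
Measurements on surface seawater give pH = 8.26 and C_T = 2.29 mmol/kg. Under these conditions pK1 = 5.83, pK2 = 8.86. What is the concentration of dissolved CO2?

α₀ = 1 / (1 + K1/[H⁺] + K1K2/[H⁺]²) = 1 / (1 + 10^+2.43 + 10^+1.83)
   = 1 / (1 + 269.15 + 67.608) = 1/337.76 = 0.002961
[CO2*] = α₀ × DIC = 0.002961 × 2.29 = 0.00678 mmol/kg = 6.78 μmol/kg

[CO2*] = 6.78 μmol/kg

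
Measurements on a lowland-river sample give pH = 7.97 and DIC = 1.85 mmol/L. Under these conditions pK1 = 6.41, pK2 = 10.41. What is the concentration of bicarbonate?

α₁ = 1 / (1 + [H⁺]/K1 + K2/[H⁺]) = 1 / (1 + 10^-1.56 + 10^-2.44)
   = 1 / (1 + 0.027542 + 0.0036308) = 1/1.0312 = 0.9698
[HCO3⁻] = α₁ × DIC = 0.9698 × 1.85 = 1.79 mmol/L

[HCO3⁻] = 1.79 mmol/L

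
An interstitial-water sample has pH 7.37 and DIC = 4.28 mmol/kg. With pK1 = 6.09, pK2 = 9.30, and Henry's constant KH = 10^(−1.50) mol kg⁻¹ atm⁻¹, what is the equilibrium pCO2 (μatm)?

pCO2 = 6670 μatm

α₀ = 1 / (1 + K1/[H⁺] + K1K2/[H⁺]²) = 1 / (1 + 10^+1.28 + 10^-0.65)
   = 1 / (1 + 19.055 + 0.22387) = 1/20.278 = 0.04931
[CO2*] = α₀ × DIC = 0.04931 × 4.28 = 0.2111 mmol/kg
pCO2 = [CO2*]/KH = 2.111×10^-4 / 3.162×10^-2 = 6670 μatm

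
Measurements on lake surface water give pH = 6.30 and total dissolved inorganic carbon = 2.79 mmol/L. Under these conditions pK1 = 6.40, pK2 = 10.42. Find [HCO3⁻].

α₁ = 1 / (1 + [H⁺]/K1 + K2/[H⁺]) = 1 / (1 + 10^+0.10 + 10^-4.12)
   = 1 / (1 + 1.2589 + 7.5858×10^-5) = 1/2.2590 = 0.4427
[HCO3⁻] = α₁ × DIC = 0.4427 × 2.79 = 1.24 mmol/L

[HCO3⁻] = 1.24 mmol/L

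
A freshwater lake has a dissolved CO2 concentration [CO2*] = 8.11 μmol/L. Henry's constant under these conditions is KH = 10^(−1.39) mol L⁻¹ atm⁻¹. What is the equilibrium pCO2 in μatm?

KH = 10^(−1.39) = 4.074×10^-2 mol L⁻¹ atm⁻¹
pCO2 = [CO2*]/KH = 8.11×10^-6 / 4.074×10^-2 = 1.99×10^-4 atm = 199 μatm

pCO2 = 199 μatm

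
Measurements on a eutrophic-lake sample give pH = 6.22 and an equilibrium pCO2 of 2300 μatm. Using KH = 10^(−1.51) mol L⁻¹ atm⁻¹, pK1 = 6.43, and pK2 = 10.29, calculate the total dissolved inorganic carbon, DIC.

DIC = 0.115 mmol/L

[CO2*] = KH · pCO2 = 10^(−1.51) × 2300×10^-6 = 7.108×10^-5 mol/L
α₀ = 1/(1 + K1/[H⁺] + K1K2/[H⁺]²) = 1/(1 + 10^-0.21 + 10^-4.28) = 0.6186
DIC = [CO2*]/α₀ = 7.108×10^-5 / 0.6186 = 0.115 mmol/L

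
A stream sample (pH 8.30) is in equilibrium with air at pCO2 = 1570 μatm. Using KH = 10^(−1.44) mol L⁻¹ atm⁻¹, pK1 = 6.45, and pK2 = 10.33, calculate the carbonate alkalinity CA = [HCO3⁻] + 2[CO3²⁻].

[CO2*] = KH · pCO2 = 10^(−1.44) × 1570×10^-6 = 5.700×10^-5 mol/L
α₀ = 1/(1 + K1/[H⁺] + K1K2/[H⁺]²) = 1/(1 + 10^+1.85 + 10^-0.18) = 0.01380
DIC = [CO2*]/α₀ = 5.700×10^-5 / 0.01380 = 4.130 mmol/L
CA = (α₁ + 2α₂)·DIC = (0.9771 + 2×0.009119) × 4.130 = 4.11 mmol/L

CA = 4.11 mmol/L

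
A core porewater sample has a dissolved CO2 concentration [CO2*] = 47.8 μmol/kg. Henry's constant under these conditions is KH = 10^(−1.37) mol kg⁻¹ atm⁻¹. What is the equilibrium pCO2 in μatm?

pCO2 = 1120 μatm

KH = 10^(−1.37) = 4.266×10^-2 mol kg⁻¹ atm⁻¹
pCO2 = [CO2*]/KH = 47.8×10^-6 / 4.266×10^-2 = 1.12×10^-3 atm = 1120 μatm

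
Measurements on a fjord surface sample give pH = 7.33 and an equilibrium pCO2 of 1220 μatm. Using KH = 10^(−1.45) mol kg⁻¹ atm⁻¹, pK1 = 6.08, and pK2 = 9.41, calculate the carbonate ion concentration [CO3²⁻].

[CO2*] = KH · pCO2 = 10^(−1.45) × 1220×10^-6 = 4.329×10^-5 mol/kg
α₀ = 1/(1 + K1/[H⁺] + K1K2/[H⁺]²) = 1/(1 + 10^+1.25 + 10^-0.83) = 0.05282
DIC = [CO2*]/α₀ = 4.329×10^-5 / 0.05282 = 0.8195 mmol/kg
[CO3²⁻] = α₂·DIC; α₂ = 0.007813, so [CO3²⁻] = 0.007813 × 0.8195 = 0.00640 mmol/kg = 6.40 μmol/kg

[CO3²⁻] = 6.40 μmol/kg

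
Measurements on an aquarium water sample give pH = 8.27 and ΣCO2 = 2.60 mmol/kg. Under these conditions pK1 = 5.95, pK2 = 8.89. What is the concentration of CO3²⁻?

α₂ = 1 / (1 + [H⁺]/K2 + [H⁺]²/(K1K2)) = 1 / (1 + 10^+0.62 + 10^-1.70)
   = 1 / (1 + 4.1687 + 0.019953) = 1/5.1886 = 0.1927
[CO3²⁻] = α₂ × DIC = 0.1927 × 2.60 = 0.501 mmol/kg

[CO3²⁻] = 0.501 mmol/kg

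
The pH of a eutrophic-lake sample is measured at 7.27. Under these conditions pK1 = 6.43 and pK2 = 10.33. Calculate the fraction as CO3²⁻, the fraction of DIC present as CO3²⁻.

α₂ = 1 / (1 + [H⁺]/K2 + [H⁺]²/(K1K2)) = 1 / (1 + 10^+3.06 + 10^+2.22)
   = 1 / (1 + 1148.2 + 165.96) = 1/1315.1 = 0.0007604

α₂ = 0.000760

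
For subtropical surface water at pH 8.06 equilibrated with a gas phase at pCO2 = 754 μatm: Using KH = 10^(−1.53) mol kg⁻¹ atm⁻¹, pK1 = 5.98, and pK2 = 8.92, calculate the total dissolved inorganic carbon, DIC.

[CO2*] = KH · pCO2 = 10^(−1.53) × 754×10^-6 = 2.225×10^-5 mol/kg
α₀ = 1/(1 + K1/[H⁺] + K1K2/[H⁺]²) = 1/(1 + 10^+2.08 + 10^+1.22) = 0.007256
DIC = [CO2*]/α₀ = 2.225×10^-5 / 0.007256 = 3.07 mmol/kg

DIC = 3.07 mmol/kg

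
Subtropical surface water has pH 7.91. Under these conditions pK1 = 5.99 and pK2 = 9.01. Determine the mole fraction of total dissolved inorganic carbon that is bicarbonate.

α₁ = 0.916

α₁ = 1 / (1 + [H⁺]/K1 + K2/[H⁺]) = 1 / (1 + 10^-1.92 + 10^-1.10)
   = 1 / (1 + 0.012023 + 0.079433) = 1/1.0915 = 0.9162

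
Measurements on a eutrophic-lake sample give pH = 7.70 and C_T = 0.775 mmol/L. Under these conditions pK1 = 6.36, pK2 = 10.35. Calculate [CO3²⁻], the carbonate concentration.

α₂ = 1 / (1 + [H⁺]/K2 + [H⁺]²/(K1K2)) = 1 / (1 + 10^+2.65 + 10^+1.31)
   = 1 / (1 + 446.68 + 20.417) = 1/468.10 = 0.002136
[CO3²⁻] = α₂ × DIC = 0.002136 × 0.775 = 0.00166 mmol/L = 1.66 μmol/L

[CO3²⁻] = 1.66 μmol/L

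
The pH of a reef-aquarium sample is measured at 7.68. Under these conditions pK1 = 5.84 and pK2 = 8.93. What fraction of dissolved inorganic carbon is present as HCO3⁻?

α₁ = 0.934

α₁ = 1 / (1 + [H⁺]/K1 + K2/[H⁺]) = 1 / (1 + 10^-1.84 + 10^-1.25)
   = 1 / (1 + 0.014454 + 0.056234) = 1/1.0707 = 0.9340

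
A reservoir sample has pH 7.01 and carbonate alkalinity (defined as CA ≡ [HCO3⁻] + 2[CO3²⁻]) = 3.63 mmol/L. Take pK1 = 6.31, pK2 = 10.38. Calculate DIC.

DIC = 4.35 mmol/L

CA = [HCO3⁻] + 2[CO3²⁻] = (α₁ + 2α₂)·DIC
At pH 7.01: [H⁺]/K1 = 10^-0.70 = 0.19953, K2/[H⁺] = 10^-3.37 = 0.00042658
α₁ = 1/(1 + 0.19953 + 0.00042658) = 1/1.2000 = 0.8334; α₂ = α₁·K2/[H⁺] = 0.0003555
α₁ + 2α₂ = 0.8341
DIC = CA / (α₁ + 2α₂) = 3.63 / 0.8341 = 4.35 mmol/L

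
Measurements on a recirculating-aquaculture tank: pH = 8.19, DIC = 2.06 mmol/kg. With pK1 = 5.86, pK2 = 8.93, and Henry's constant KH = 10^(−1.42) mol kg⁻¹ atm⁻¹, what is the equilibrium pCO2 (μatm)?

α₀ = 1 / (1 + K1/[H⁺] + K1K2/[H⁺]²) = 1 / (1 + 10^+2.33 + 10^+1.59)
   = 1 / (1 + 213.80 + 38.905) = 1/253.70 = 0.003942
[CO2*] = α₀ × DIC = 0.003942 × 2.06 = 0.008120 mmol/kg = 8.120 μmol/kg
pCO2 = [CO2*]/KH = 8.120×10^-6 / 3.802×10^-2 = 214 μatm

pCO2 = 214 μatm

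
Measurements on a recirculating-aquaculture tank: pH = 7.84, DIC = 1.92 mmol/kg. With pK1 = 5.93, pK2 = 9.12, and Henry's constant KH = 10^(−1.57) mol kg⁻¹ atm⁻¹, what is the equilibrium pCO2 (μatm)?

pCO2 = 824 μatm

α₀ = 1 / (1 + K1/[H⁺] + K1K2/[H⁺]²) = 1 / (1 + 10^+1.91 + 10^+0.63)
   = 1 / (1 + 81.283 + 4.2658) = 1/86.549 = 0.01155
[CO2*] = α₀ × DIC = 0.01155 × 1.92 = 0.02218 mmol/kg
pCO2 = [CO2*]/KH = 2.218×10^-5 / 2.692×10^-2 = 824 μatm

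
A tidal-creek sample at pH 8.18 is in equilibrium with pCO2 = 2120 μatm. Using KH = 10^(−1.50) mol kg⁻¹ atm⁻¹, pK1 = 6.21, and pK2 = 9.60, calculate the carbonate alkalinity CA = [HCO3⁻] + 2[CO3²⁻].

CA = 6.73 mmol/kg

[CO2*] = KH · pCO2 = 10^(−1.50) × 2120×10^-6 = 6.704×10^-5 mol/kg
α₀ = 1/(1 + K1/[H⁺] + K1K2/[H⁺]²) = 1/(1 + 10^+1.97 + 10^+0.55) = 0.01022
DIC = [CO2*]/α₀ = 6.704×10^-5 / 0.01022 = 6.561 mmol/kg
CA = (α₁ + 2α₂)·DIC = (0.9535 + 2×0.03625) × 6.561 = 6.73 mmol/kg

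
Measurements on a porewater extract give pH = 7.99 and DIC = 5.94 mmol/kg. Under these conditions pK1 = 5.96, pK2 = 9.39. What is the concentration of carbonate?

[CO3²⁻] = 0.225 mmol/kg

α₂ = 1 / (1 + [H⁺]/K2 + [H⁺]²/(K1K2)) = 1 / (1 + 10^+1.40 + 10^-0.63)
   = 1 / (1 + 25.119 + 0.23442) = 1/26.353 = 0.03795
[CO3²⁻] = α₂ × DIC = 0.03795 × 5.94 = 0.225 mmol/kg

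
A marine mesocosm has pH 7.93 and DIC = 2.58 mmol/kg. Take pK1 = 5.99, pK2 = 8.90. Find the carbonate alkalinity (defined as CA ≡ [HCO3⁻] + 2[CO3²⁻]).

CA = [HCO3⁻] + 2[CO3²⁻] = (α₁ + 2α₂)·DIC
At pH 7.93: [H⁺]/K1 = 10^-1.94 = 0.011482, K2/[H⁺] = 10^-0.97 = 0.10715
α₁ = 1/(1 + 0.011482 + 0.10715) = 1/1.1186 = 0.8939; α₂ = α₁·K2/[H⁺] = 0.09579
α₁ + 2α₂ = 1.0855
CA = 1.0855 × 2.58 = 2.80 mmol/kg

CA = 2.80 mmol/kg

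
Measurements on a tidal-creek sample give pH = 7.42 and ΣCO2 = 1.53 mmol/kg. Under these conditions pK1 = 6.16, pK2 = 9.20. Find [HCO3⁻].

α₁ = 1 / (1 + [H⁺]/K1 + K2/[H⁺]) = 1 / (1 + 10^-1.26 + 10^-1.78)
   = 1 / (1 + 0.054954 + 0.016596) = 1/1.0715 = 0.9332
[HCO3⁻] = α₁ × DIC = 0.9332 × 1.53 = 1.43 mmol/kg

[HCO3⁻] = 1.43 mmol/kg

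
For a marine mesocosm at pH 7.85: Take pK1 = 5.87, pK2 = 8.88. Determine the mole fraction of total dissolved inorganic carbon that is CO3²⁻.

α₂ = 1 / (1 + [H⁺]/K2 + [H⁺]²/(K1K2)) = 1 / (1 + 10^+1.03 + 10^-0.95)
   = 1 / (1 + 10.715 + 0.11220) = 1/11.827 = 0.08455

α₂ = 0.0845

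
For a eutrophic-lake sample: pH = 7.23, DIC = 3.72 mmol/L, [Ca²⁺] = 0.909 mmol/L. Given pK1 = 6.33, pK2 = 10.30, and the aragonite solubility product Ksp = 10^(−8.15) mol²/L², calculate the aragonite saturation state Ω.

α₂ = 1 / (1 + [H⁺]/K2 + [H⁺]²/(K1K2)) = 1 / (1 + 10^+3.07 + 10^+2.17)
   = 1 / (1 + 1174.9 + 147.91) = 1/1323.8 = 0.0007554
[CO3²⁻] = α₂ × DIC = 0.0007554 × 3.72 = 0.002810 mmol/L = 2.810 μmol/L
Ksp = 10^(−8.15) = 7.079×10^-9
Ω = [Ca²⁺][CO3²⁻]/Ksp = (0.909×10^-3)(2.810×10^-6) / 7.079×10^-9 = 0.361

Ω = 0.361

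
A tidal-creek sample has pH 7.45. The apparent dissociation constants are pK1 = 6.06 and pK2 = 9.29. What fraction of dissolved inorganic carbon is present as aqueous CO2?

α₀ = 1 / (1 + K1/[H⁺] + K1K2/[H⁺]²) = 1 / (1 + 10^+1.39 + 10^-0.45)
   = 1 / (1 + 24.547 + 0.35481) = 1/25.902 = 0.03861

α₀ = 0.0386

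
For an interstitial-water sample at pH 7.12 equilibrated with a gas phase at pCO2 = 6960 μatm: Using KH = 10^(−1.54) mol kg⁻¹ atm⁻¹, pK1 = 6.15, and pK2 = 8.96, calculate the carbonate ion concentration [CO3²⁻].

[CO2*] = KH · pCO2 = 10^(−1.54) × 6960×10^-6 = 2.007×10^-4 mol/kg
α₀ = 1/(1 + K1/[H⁺] + K1K2/[H⁺]²) = 1/(1 + 10^+0.97 + 10^-0.87) = 0.09553
DIC = [CO2*]/α₀ = 2.007×10^-4 / 0.09553 = 2.101 mmol/kg
[CO3²⁻] = α₂·DIC; α₂ = 0.01289, so [CO3²⁻] = 0.01289 × 2.101 = 0.0271 mmol/kg

[CO3²⁻] = 0.0271 mmol/kg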